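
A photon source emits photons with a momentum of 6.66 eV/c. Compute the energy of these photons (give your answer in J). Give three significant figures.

(c = 2.99792458e8 m/s, 1 eV = 1.602176634e-19 J.)
In SI units: p = 6.66 eV/c = 3.5593e-27 kg·m/s.
For a photon E = pc, so E = 1.067e-18 J.
So E ≈ 1.07e-18 J.

1.07e-18 J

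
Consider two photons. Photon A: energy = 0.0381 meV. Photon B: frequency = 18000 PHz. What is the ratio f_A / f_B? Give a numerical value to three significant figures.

5.12e-10

f_A = 9.213e9 Hz (from energy = 0.0381 meV, via f = E/h).
f_B = 1.800e19 Hz (from frequency = 18000 PHz, via f given directly).
Ratio = 9.213e9 / 1.800e19 = 5.12e-10.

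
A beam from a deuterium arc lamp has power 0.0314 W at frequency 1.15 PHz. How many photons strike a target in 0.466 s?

Total energy: E_total = P·t = 0.0314 × 0.466 = 0.01463 J.
Per-photon energy: E = 7.620 × 10^-19 J.
N = E_total / E_photon = 1.92 × 10^16.

1.92 × 10^16 photons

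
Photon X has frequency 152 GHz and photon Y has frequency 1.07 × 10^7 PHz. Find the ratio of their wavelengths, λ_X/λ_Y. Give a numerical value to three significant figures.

7.04 × 10^10

λ_X = 0.001972 m (from frequency = 152 GHz, via λ = c/f).
λ_Y = 2.802 × 10^-14 m (from frequency = 1.07 × 10^7 PHz, via λ = c/f).
Ratio = 0.001972 / 2.802 × 10^-14 = 7.04 × 10^10.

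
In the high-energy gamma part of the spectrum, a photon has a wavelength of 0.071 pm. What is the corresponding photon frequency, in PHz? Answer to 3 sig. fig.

Use c = 2.99792458e8 m/s.
Convert to SI: λ = 0.071 pm = 7.1e-14 m.
The photon relation is f = c/λ, giving f = 4.222e21 Hz.
Converting to PHz: f = 4.222e6 PHz ≈ 4.22e6 PHz.

4.22e6 PHz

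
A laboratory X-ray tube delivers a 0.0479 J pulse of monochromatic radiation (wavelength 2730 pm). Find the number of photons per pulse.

Per-photon energy: E = 7.276·10^-17 J (from wavelength = 2730 pm).
N = E_total / E_photon = 0.0479 J / 7.276·10^-17 J = 6.58·10^14.

6.58·10^14 photons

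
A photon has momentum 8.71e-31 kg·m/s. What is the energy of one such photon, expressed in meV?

Use c = 2.99792458e8 m/s, 1 eV = 1.602176634e-19 J.
Apply E = pc: E = 2.611e-22 J.
Converting to meV: E = 1.630 meV ≈ 1.63 meV.

1.63 meV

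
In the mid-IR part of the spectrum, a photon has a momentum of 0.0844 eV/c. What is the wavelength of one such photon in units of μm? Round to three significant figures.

(h = 6.62607015e-34 J·s, c = 2.99792458e8 m/s, 1 eV = 1.602176634e-19 J.)
Convert to SI: p = 0.0844 eV/c = 4.5106e-29 kg·m/s.
The photon relation is λ = h/p, giving λ = 1.469e-5 m.
Converting to μm: λ = 14.69 μm ≈ 14.7 μm.

14.7 μm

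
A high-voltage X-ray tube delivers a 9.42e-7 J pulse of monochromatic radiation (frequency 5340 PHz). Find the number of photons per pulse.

Per-photon energy: E = 3.538e-15 J (from frequency = 5340 PHz).
N = E_total / E_photon = 9.42e-7 J / 3.538e-15 J = 2.66e8.

2.66e8 photons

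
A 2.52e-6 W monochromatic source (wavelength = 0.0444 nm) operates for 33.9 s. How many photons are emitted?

Total energy: E_total = P·t = 2.52e-6 × 33.9 = 8.543e-5 J.
Per-photon energy: E = 4.474e-15 J.
N = E_total / E_photon = 1.91e10.

1.91e10 photons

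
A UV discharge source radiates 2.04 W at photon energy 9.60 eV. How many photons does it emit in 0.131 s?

Total energy: E_total = P·t = 2.04 × 0.131 = 0.2672 J.
Per-photon energy: E = 1.538 × 10^-18 J.
N = E_total / E_photon = 1.74 × 10^17.

1.74 × 10^17 photons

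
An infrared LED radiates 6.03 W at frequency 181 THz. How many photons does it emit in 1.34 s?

Total energy: E_total = P·t = 6.03 × 1.34 = 8.080 J.
Per-photon energy: E = 1.199e-19 J.
N = E_total / E_photon = 6.74e19.

6.74e19 photons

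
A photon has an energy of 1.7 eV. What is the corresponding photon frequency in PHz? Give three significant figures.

0.411 PHz

Take h = 6.62607015 × 10^-34 J·s, 1 eV = 1.602176634 × 10^-19 J.
Convert to SI: E = 1.7 eV = 2.7237 × 10^-19 J.
For a photon f = E/h, so f = 4.111 × 10^14 Hz.
Converting to PHz: f = 0.4111 PHz ≈ 0.411 PHz.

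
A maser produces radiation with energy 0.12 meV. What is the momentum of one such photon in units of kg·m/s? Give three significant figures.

First convert: E = 0.12 meV = 1.9226e-23 J.
The photon relation is p = E/c, giving p = 6.413e-32 kg·m/s.
So p ≈ 6.41e-32 kg·m/s.

6.41e-32 kg·m/s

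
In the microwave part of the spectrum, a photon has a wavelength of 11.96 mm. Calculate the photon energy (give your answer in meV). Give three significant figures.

Use h = 6.62607015e-34 J·s, c = 2.99792458e8 m/s, 1 eV = 1.602176634e-19 J.
Convert to SI: λ = 11.96 mm = 0.01196 m.
Apply E = hc/λ: E = 1.661e-23 J.
Converting to meV: E = 0.1037 meV ≈ 0.104 meV.

0.104 meV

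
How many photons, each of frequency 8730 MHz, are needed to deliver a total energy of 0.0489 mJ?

8.45e18 photons

Per-photon energy: E = 5.785e-24 J (from frequency = 8730 MHz).
N = E_total / E_photon = 4.89e-5 J / 5.785e-24 J = 8.45e18.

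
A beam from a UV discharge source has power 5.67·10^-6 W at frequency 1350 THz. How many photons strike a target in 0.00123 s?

7.80·10^9 photons

Total energy: E_total = P·t = 5.67·10^-6 × 0.00123 = 6.974·10^-9 J.
Per-photon energy: E = 8.945·10^-19 J.
N = E_total / E_photon = 7.80·10^9.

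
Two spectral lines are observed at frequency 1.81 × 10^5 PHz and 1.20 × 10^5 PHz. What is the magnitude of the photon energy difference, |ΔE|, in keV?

Using E = hf: E₁ = 1.199 × 10^-13 J, E₂ = 7.951 × 10^-14 J.
|ΔE| = |1.199 × 10^-13 − 7.951 × 10^-14| = 4.04 × 10^-14 J = 252 keV.

252 keV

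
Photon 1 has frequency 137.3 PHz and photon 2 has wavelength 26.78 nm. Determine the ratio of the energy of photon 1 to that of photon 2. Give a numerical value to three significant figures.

E_1 = 9.098e-17 J (from frequency = 137.3 PHz, via E = hf).
E_2 = 7.418e-18 J (from wavelength = 26.78 nm, via E = hc/λ).
Ratio = 9.098e-17 / 7.418e-18 = 12.3.

12.3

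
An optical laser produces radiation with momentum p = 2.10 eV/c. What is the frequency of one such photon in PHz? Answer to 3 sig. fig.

Take h = 6.62607015e-34 J·s, c = 2.99792458e8 m/s, 1 eV = 1.602176634e-19 J.
First convert: p = 2.10 eV/c = 1.1223e-27 kg·m/s.
For a photon f = pc/h, so f = 5.078e14 Hz.
Converting to PHz: f = 0.5078 PHz ≈ 0.508 PHz.

0.508 PHz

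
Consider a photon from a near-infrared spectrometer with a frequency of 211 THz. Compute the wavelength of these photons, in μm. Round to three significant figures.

Use c = 2.99792458·10^8 m/s.
Convert to SI: f = 211 THz = 2.11·10^14 Hz.
For a photon λ = c/f, so λ = 1.421·10^-6 m.
Converting to μm: λ = 1.421 μm ≈ 1.42 μm.

1.42 μm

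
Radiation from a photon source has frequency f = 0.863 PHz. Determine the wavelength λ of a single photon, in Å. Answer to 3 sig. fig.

3470 Å

(c = 2.99792458e8 m/s.)
Convert to SI: f = 0.863 PHz = 8.63e14 Hz.
For a photon λ = c/f, so λ = 3.474e-7 m.
Converting to Å: λ = 3474 Å ≈ 3470 Å.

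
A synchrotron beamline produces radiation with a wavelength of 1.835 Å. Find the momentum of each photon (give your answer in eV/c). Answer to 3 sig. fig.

6760 eV/c

In SI units: λ = 1.835 Å = 1.835 × 10^-10 m.
The photon relation is p = h/λ, giving p = 3.611 × 10^-24 kg·m/s.
Converting to eV/c: p = 6757 eV/c ≈ 6760 eV/c.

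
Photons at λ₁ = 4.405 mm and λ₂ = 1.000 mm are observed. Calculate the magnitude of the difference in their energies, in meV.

Using E = hc/λ: E₁ = 4.5095·10^-23 J, E₂ = 1.9864·10^-22 J.
|ΔE| = |4.5095·10^-23 − 1.9864·10^-22| = 1.54·10^-22 J = 0.958 meV.

0.958 meV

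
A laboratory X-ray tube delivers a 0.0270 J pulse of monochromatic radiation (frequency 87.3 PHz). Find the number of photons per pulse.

4.67·10^14 photons

Per-photon energy: E = 5.785·10^-17 J (from frequency = 87.3 PHz).
N = E_total / E_photon = 0.0270 J / 5.785·10^-17 J = 4.67·10^14.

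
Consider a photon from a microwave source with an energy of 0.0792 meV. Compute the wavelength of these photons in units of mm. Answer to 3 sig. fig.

15.7 mm

(h = 6.62607015e-34 J·s, c = 2.99792458e8 m/s, 1 eV = 1.602176634e-19 J.)
First convert: E = 0.0792 meV = 1.2689e-23 J.
For a photon λ = hc/E, so λ = 0.01565 m.
Converting to mm: λ = 15.65 mm ≈ 15.7 mm.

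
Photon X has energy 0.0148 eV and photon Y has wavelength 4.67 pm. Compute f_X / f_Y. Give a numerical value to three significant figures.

5.57e-8

f_X = 3.579e12 Hz (from energy = 0.0148 eV, via f = E/h).
f_Y = 6.420e19 Hz (from wavelength = 4.67 pm, via f = c/λ).
Ratio = 3.579e12 / 6.420e19 = 5.57e-8.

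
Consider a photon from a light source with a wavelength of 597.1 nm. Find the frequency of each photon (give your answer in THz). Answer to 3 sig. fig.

502 THz

In SI units: λ = 597.1 nm = 5.971e-7 m.
The photon relation is f = c/λ, giving f = 5.021e14 Hz.
Converting to THz: f = 502.1 THz ≈ 502 THz.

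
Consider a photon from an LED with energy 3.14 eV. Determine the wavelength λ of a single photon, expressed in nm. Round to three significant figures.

395 nm

First convert: E = 3.14 eV = 5.0308 × 10^-19 J.
Apply λ = hc/E: λ = 3.949 × 10^-7 m.
Converting to nm: λ = 394.9 nm ≈ 395 nm.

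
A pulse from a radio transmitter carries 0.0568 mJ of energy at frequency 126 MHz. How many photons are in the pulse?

Per-photon energy: E = 8.349 × 10^-26 J (from frequency = 126 MHz).
N = E_total / E_photon = 5.68 × 10^-5 J / 8.349 × 10^-26 J = 6.80 × 10^20.

6.80 × 10^20 photons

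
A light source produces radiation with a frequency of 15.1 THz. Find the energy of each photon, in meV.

62.4 meV

Convert to SI: f = 15.1 THz = 1.51e13 Hz.
For a photon E = hf, so E = 1.001e-20 J.
Converting to meV: E = 62.45 meV ≈ 62.4 meV.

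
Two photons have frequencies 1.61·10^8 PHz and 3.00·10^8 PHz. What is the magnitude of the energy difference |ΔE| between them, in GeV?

0.575 GeV

Using E = hf: E₁ = 1.067·10^-10 J, E₂ = 1.988·10^-10 J.
|ΔE| = |1.067·10^-10 − 1.988·10^-10| = 9.21·10^-11 J = 0.575 GeV.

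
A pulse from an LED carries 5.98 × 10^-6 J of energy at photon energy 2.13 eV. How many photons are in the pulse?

Per-photon energy: E = 3.413 × 10^-19 J (from energy = 2.13 eV).
N = E_total / E_photon = 5.98 × 10^-6 J / 3.413 × 10^-19 J = 1.75 × 10^13.

1.75 × 10^13 photons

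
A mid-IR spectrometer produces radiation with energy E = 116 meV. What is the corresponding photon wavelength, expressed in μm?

(h = 6.62607015e-34 J·s, c = 2.99792458e8 m/s, 1 eV = 1.602176634e-19 J.)
In SI units: E = 116 meV = 1.8585e-20 J.
Since λ = hc/E for a photon, λ = 1.069e-5 m.
Converting to μm: λ = 10.69 μm ≈ 10.7 μm.

10.7 μm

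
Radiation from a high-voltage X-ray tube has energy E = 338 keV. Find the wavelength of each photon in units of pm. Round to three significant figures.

First convert: E = 338 keV = 5.4154 × 10^-14 J.
For a photon λ = hc/E, so λ = 3.668 × 10^-12 m.
Converting to pm: λ = 3.668 pm ≈ 3.67 pm.

3.67 pm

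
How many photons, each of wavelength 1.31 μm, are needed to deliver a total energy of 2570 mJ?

1.69e19 photons

Per-photon energy: E = 1.516e-19 J (from wavelength = 1.31 μm).
N = E_total / E_photon = 2.57 J / 1.516e-19 J = 1.69e19.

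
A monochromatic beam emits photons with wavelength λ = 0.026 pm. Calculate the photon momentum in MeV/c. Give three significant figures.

First convert: λ = 0.026 pm = 2.6e-14 m.
Apply p = h/λ: p = 2.548e-20 kg·m/s.
Converting to MeV/c: p = 47.69 MeV/c ≈ 47.7 MeV/c.

47.7 MeV/c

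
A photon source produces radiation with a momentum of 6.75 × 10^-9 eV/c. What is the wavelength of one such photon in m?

184 m

First convert: p = 6.75 × 10^-9 eV/c = 3.6074 × 10^-36 kg·m/s.
For a photon λ = h/p, so λ = 183.7 m.
So λ ≈ 184 m.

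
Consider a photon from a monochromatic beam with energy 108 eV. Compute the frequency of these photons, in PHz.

26.1 PHz

In SI units: E = 108 eV = 1.7304·10^-17 J.
Apply f = E/h: f = 2.611·10^16 Hz.
Converting to PHz: f = 26.11 PHz ≈ 26.1 PHz.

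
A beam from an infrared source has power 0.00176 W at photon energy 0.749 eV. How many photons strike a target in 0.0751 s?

1.10e15 photons

Total energy: E_total = P·t = 0.00176 × 0.0751 = 1.322e-4 J.
Per-photon energy: E = 1.200e-19 J.
N = E_total / E_photon = 1.10e15.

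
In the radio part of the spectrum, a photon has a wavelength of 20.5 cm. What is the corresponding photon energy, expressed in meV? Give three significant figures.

6.05e-3 meV

In SI units: λ = 20.5 cm = 0.205 m.
The photon relation is E = hc/λ, giving E = 9.690e-25 J.
Converting to meV: E = 0.006048 meV ≈ 6.05e-3 meV.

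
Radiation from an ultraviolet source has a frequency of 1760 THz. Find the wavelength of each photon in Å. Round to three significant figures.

1700 Å

In SI units: f = 1760 THz = 1.76e15 Hz.
For a photon λ = c/f, so λ = 1.703e-7 m.
Converting to Å: λ = 1703 Å ≈ 1700 Å.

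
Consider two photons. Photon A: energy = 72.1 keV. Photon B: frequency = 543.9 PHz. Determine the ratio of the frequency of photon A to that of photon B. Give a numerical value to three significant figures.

32.1

f_A = 1.743e19 Hz (from energy = 72.1 keV, via f = E/h).
f_B = 5.439e17 Hz (from frequency = 543.9 PHz, via f given directly).
Ratio = 1.743e19 / 5.439e17 = 32.1.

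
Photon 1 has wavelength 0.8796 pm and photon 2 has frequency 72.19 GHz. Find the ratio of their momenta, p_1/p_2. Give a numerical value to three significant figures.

p_1 = 7.533e-22 kg·m/s (from wavelength = 0.8796 pm, via p = h/λ).
p_2 = 1.596e-31 kg·m/s (from frequency = 72.19 GHz, via p = hf/c).
Ratio = 7.533e-22 / 1.596e-31 = 4.72e9.

4.72e9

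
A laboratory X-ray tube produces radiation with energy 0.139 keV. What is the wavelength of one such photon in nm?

8.92 nm

Take h = 6.62607015e-34 J·s, c = 2.99792458e8 m/s, 1 eV = 1.602176634e-19 J.
Convert to SI: E = 0.139 keV = 2.2270e-17 J.
Apply λ = hc/E: λ = 8.920e-9 m.
Converting to nm: λ = 8.920 nm ≈ 8.92 nm.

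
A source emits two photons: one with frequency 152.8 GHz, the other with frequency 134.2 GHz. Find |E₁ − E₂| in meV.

0.0769 meV

Using E = hf: E₁ = 1.0125 × 10^-22 J, E₂ = 8.8922 × 10^-23 J.
|ΔE| = |1.0125 × 10^-22 − 8.8922 × 10^-23| = 1.23 × 10^-23 J = 0.0769 meV.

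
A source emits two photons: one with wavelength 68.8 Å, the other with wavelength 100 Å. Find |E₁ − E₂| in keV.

Using E = hc/λ: E₁ = 2.887 × 10^-17 J, E₂ = 1.986 × 10^-17 J.
|ΔE| = |2.887 × 10^-17 − 1.986 × 10^-17| = 9.01 × 10^-18 J = 0.0562 keV.

0.0562 keV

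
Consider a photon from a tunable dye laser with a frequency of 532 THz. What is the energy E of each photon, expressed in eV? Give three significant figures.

(h = 6.62607015·10^-34 J·s, 1 eV = 1.602176634·10^-19 J.)
First convert: f = 532 THz = 5.32·10^14 Hz.
Since E = hf for a photon, E = 3.525·10^-19 J.
Converting to eV: E = 2.200 eV ≈ 2.20 eV.

2.20 eV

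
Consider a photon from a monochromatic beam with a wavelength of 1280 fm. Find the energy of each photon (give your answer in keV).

(h = 6.62607015e-34 J·s, c = 2.99792458e8 m/s, 1 eV = 1.602176634e-19 J.)
First convert: λ = 1280 fm = 1.28e-12 m.
Since E = hc/λ for a photon, E = 1.552e-13 J.
Converting to keV: E = 968.6 keV ≈ 969 keV.

969 keV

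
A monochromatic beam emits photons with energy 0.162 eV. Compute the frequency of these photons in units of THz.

Use h = 6.62607015·10^-34 J·s, 1 eV = 1.602176634·10^-19 J.
In SI units: E = 0.162 eV = 2.5955·10^-20 J.
The photon relation is f = E/h, giving f = 3.917·10^13 Hz.
Converting to THz: f = 39.17 THz ≈ 39.2 THz.

39.2 THz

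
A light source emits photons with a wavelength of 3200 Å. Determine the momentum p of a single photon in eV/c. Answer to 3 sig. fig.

Take h = 6.62607015·10^-34 J·s, c = 2.99792458·10^8 m/s, 1 eV = 1.602176634·10^-19 J.
In SI units: λ = 3200 Å = 3.2·10^-7 m.
Apply p = h/λ: p = 2.071·10^-27 kg·m/s.
Converting to eV/c: p = 3.875 eV/c ≈ 3.87 eV/c.

3.87 eV/c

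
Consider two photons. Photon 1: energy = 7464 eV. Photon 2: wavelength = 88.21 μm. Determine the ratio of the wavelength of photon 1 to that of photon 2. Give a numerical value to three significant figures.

λ_1 = 1.661 × 10^-10 m (from energy = 7464 eV, via λ = hc/E).
λ_2 = 8.821 × 10^-5 m (from wavelength = 88.21 μm, via λ given directly).
Ratio = 1.661 × 10^-10 / 8.821 × 10^-5 = 1.88 × 10^-6.

1.88 × 10^-6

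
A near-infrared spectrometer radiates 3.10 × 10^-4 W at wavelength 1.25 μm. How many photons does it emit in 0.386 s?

Total energy: E_total = P·t = 3.10 × 10^-4 × 0.386 = 1.197 × 10^-4 J.
Per-photon energy: E = 1.589 × 10^-19 J.
N = E_total / E_photon = 7.53 × 10^14.

7.53 × 10^14 photons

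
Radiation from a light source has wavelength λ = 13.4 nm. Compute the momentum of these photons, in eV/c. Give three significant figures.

92.5 eV/c

(h = 6.62607015 × 10^-34 J·s, c = 2.99792458 × 10^8 m/s, 1 eV = 1.602176634 × 10^-19 J.)
First convert: λ = 13.4 nm = 1.34 × 10^-8 m.
Since p = h/λ for a photon, p = 4.945 × 10^-26 kg·m/s.
Converting to eV/c: p = 92.53 eV/c ≈ 92.5 eV/c.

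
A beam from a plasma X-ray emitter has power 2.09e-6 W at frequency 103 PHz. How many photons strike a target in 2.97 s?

Total energy: E_total = P·t = 2.09e-6 × 2.97 = 6.207e-6 J.
Per-photon energy: E = 6.825e-17 J.
N = E_total / E_photon = 9.10e10.

9.10e10 photons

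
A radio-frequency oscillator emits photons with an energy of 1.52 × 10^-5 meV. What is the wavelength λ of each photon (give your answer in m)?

81.6 m

(h = 6.62607015 × 10^-34 J·s, c = 2.99792458 × 10^8 m/s, 1 eV = 1.602176634 × 10^-19 J.)
Convert to SI: E = 1.52 × 10^-5 meV = 2.4353 × 10^-27 J.
Since λ = hc/E for a photon, λ = 81.57 m.
So λ ≈ 81.6 m.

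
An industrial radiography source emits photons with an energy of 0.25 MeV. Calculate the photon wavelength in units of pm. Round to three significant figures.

First convert: E = 0.25 MeV = 4.0054e-14 J.
Apply λ = hc/E: λ = 4.959e-12 m.
Converting to pm: λ = 4.959 pm ≈ 4.96 pm.

4.96 pm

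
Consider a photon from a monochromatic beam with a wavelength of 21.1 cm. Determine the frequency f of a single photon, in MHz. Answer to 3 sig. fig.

1420 MHz

In SI units: λ = 21.1 cm = 0.211 m.
The photon relation is f = c/λ, giving f = 1.421 × 10^9 Hz.
Converting to MHz: f = 1421 MHz ≈ 1420 MHz.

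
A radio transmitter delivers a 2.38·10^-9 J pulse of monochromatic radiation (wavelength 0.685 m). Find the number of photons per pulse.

Per-photon energy: E = 2.900·10^-25 J (from wavelength = 0.685 m).
N = E_total / E_photon = 2.38·10^-9 J / 2.900·10^-25 J = 8.21·10^15.

8.21·10^15 photons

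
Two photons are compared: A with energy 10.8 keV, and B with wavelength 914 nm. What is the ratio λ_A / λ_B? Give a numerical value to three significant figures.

λ_A = 1.148·10^-10 m (from energy = 10.8 keV, via λ = hc/E).
λ_B = 9.140·10^-7 m (from wavelength = 914 nm, via λ given directly).
Ratio = 1.148·10^-10 / 9.140·10^-7 = 1.26·10^-4.

1.26·10^-4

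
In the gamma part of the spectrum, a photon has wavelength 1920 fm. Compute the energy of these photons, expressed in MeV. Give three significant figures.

Convert to SI: λ = 1920 fm = 1.92 × 10^-12 m.
The photon relation is E = hc/λ, giving E = 1.035 × 10^-13 J.
Converting to MeV: E = 0.6458 MeV ≈ 0.646 MeV.

0.646 MeV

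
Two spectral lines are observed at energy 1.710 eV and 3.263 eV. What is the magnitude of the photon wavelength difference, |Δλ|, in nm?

Using λ = hc/E: λ₁ = 7.2505e-7 m, λ₂ = 3.7997e-7 m.
|Δλ| = |7.2505e-7 − 3.7997e-7| = 3.45e-7 m = 345 nm.

345 nm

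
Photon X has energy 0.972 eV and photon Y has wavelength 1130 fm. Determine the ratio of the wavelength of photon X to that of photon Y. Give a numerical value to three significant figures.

λ_X = 1.276e-6 m (from energy = 0.972 eV, via λ = hc/E).
λ_Y = 1.130e-12 m (from wavelength = 1130 fm, via λ given directly).
Ratio = 1.276e-6 / 1.130e-12 = 1.13e6.

1.13e6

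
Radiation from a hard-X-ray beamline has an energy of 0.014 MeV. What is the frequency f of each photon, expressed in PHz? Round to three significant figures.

In SI units: E = 0.014 MeV = 2.2430·10^-15 J.
Since f = E/h for a photon, f = 3.385·10^18 Hz.
Converting to PHz: f = 3385 PHz ≈ 3390 PHz.

3390 PHz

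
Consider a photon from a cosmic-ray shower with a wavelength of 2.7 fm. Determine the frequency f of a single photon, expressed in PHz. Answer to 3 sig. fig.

In SI units: λ = 2.7 fm = 2.7 × 10^-15 m.
For a photon f = c/λ, so f = 1.110 × 10^23 Hz.
Converting to PHz: f = 1.110 × 10^8 PHz ≈ 1.11 × 10^8 PHz.

1.11 × 10^8 PHz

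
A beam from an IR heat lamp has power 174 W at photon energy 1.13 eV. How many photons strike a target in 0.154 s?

1.48e20 photons

Total energy: E_total = P·t = 174 × 0.154 = 26.80 J.
Per-photon energy: E = 1.810e-19 J.
N = E_total / E_photon = 1.48e20.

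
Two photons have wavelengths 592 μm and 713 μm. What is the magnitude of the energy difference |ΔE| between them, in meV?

0.355 meV

Using E = hc/λ: E₁ = 3.355·10^-22 J, E₂ = 2.786·10^-22 J.
|ΔE| = |3.355·10^-22 − 2.786·10^-22| = 5.69·10^-23 J = 0.355 meV.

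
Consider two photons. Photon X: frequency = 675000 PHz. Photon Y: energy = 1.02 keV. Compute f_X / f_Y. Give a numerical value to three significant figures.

2740

f_X = 6.750e20 Hz (from frequency = 675000 PHz, via f given directly).
f_Y = 2.466e17 Hz (from energy = 1.02 keV, via f = E/h).
Ratio = 6.750e20 / 2.466e17 = 2740.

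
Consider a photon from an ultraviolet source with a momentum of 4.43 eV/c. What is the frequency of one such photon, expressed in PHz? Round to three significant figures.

1.07 PHz

In SI units: p = 4.43 eV/c = 2.3675·10^-27 kg·m/s.
The photon relation is f = pc/h, giving f = 1.071·10^15 Hz.
Converting to PHz: f = 1.071 PHz ≈ 1.07 PHz.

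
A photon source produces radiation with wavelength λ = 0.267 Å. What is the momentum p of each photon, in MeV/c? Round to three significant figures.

Convert to SI: λ = 0.267 Å = 2.67e-11 m.
Apply p = h/λ: p = 2.482e-23 kg·m/s.
Converting to MeV/c: p = 0.04644 MeV/c ≈ 0.0464 MeV/c.

0.0464 MeV/c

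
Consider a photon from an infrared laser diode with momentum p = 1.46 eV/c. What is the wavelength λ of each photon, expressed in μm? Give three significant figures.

Convert to SI: p = 1.46 eV/c = 7.8027e-28 kg·m/s.
Since λ = h/p for a photon, λ = 8.492e-7 m.
Converting to μm: λ = 0.8492 μm ≈ 0.849 μm.

0.849 μm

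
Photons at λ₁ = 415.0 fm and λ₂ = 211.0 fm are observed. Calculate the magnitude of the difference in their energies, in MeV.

Using E = hc/λ: E₁ = 4.7866 × 10^-13 J, E₂ = 9.4144 × 10^-13 J.
|ΔE| = |4.7866 × 10^-13 − 9.4144 × 10^-13| = 4.63 × 10^-13 J = 2.89 MeV.

2.89 MeV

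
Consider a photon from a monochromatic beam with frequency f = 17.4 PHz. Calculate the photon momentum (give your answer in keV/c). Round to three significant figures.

0.0720 keV/c

In SI units: f = 17.4 PHz = 1.74e16 Hz.
Apply p = hf/c: p = 3.846e-26 kg·m/s.
Converting to keV/c: p = 0.07196 keV/c ≈ 0.0720 keV/c.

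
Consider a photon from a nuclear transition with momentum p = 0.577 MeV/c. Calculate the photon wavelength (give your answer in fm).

2150 fm

First convert: p = 0.577 MeV/c = 3.0837 × 10^-22 kg·m/s.
Apply λ = h/p: λ = 2.149 × 10^-12 m.
Converting to fm: λ = 2149 fm ≈ 2150 fm.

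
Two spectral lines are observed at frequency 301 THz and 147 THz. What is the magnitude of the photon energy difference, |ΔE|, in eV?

0.637 eV

Using E = hf: E₁ = 1.994e-19 J, E₂ = 9.740e-20 J.
|ΔE| = |1.994e-19 − 9.740e-20| = 1.02e-19 J = 0.637 eV.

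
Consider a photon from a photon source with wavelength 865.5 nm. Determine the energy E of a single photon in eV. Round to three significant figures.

1.43 eV

(h = 6.62607015e-34 J·s, c = 2.99792458e8 m/s, 1 eV = 1.602176634e-19 J.)
In SI units: λ = 865.5 nm = 8.655e-7 m.
The photon relation is E = hc/λ, giving E = 2.295e-19 J.
Converting to eV: E = 1.433 eV ≈ 1.43 eV.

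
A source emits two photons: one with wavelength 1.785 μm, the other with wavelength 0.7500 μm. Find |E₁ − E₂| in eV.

Using E = hc/λ: E₁ = 1.1129e-19 J, E₂ = 2.6486e-19 J.
|ΔE| = |1.1129e-19 − 2.6486e-19| = 1.54e-19 J = 0.959 eV.

0.959 eV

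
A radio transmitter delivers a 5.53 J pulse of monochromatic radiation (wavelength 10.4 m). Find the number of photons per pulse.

Per-photon energy: E = 1.910e-26 J (from wavelength = 10.4 m).
N = E_total / E_photon = 5.53 J / 1.910e-26 J = 2.90e26.

2.90e26 photons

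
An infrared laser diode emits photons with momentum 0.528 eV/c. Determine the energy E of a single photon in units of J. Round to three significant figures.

(c = 2.99792458·10^8 m/s, 1 eV = 1.602176634·10^-19 J.)
In SI units: p = 0.528 eV/c = 2.8218·10^-28 kg·m/s.
Apply E = pc: E = 8.459·10^-20 J.
So E ≈ 8.46·10^-20 J.

8.46·10^-20 J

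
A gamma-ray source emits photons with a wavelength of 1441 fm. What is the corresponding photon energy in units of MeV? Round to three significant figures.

First convert: λ = 1441 fm = 1.441e-12 m.
Apply E = hc/λ: E = 1.379e-13 J.
Converting to MeV: E = 0.8604 MeV ≈ 0.860 MeV.

0.860 MeV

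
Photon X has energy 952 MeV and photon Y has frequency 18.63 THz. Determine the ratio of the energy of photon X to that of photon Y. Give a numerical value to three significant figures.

E_X = 1.525e-10 J (from energy = 952 MeV, via E given directly).
E_Y = 1.234e-20 J (from frequency = 18.63 THz, via E = hf).
Ratio = 1.525e-10 / 1.234e-20 = 1.24e10.

1.24e10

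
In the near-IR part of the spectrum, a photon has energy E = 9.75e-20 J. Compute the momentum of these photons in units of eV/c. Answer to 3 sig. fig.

Apply p = E/c: p = 3.252e-28 kg·m/s.
Converting to eV/c: p = 0.6085 eV/c ≈ 0.609 eV/c.

0.609 eV/c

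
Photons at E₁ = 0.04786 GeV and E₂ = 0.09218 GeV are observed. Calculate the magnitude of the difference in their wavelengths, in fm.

Using λ = hc/E: λ₁ = 2.5906e-14 m, λ₂ = 1.3450e-14 m.
|Δλ| = |2.5906e-14 − 1.3450e-14| = 1.25e-14 m = 12.5 fm.

12.5 fm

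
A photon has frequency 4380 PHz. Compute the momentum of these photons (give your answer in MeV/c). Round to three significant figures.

0.0181 MeV/c

Take h = 6.62607015e-34 J·s, c = 2.99792458e8 m/s, 1 eV = 1.602176634e-19 J.
Convert to SI: f = 4380 PHz = 4.38e18 Hz.
The photon relation is p = hf/c, giving p = 9.681e-24 kg·m/s.
Converting to MeV/c: p = 0.01811 MeV/c ≈ 0.0181 MeV/c.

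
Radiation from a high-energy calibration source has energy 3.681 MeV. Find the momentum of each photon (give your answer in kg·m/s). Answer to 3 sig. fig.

(c = 2.99792458e8 m/s, 1 eV = 1.602176634e-19 J.)
Convert to SI: E = 3.681 MeV = 5.8976e-13 J.
For a photon p = E/c, so p = 1.967e-21 kg·m/s.
So p ≈ 1.97e-21 kg·m/s.

1.97e-21 kg·m/s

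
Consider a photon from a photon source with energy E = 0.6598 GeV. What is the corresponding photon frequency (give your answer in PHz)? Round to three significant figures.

(h = 6.62607015 × 10^-34 J·s, 1 eV = 1.602176634 × 10^-19 J.)
Convert to SI: E = 0.6598 GeV = 1.0571 × 10^-10 J.
For a photon f = E/h, so f = 1.595 × 10^23 Hz.
Converting to PHz: f = 1.595 × 10^8 PHz ≈ 1.60 × 10^8 PHz.

1.60 × 10^8 PHz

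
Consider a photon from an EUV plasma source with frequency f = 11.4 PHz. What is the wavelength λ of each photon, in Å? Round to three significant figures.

Convert to SI: f = 11.4 PHz = 1.14 × 10^16 Hz.
Since λ = c/f for a photon, λ = 2.630 × 10^-8 m.
Converting to Å: λ = 263.0 Å ≈ 263 Å.

263 Å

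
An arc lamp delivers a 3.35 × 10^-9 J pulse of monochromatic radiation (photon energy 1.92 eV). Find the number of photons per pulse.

Per-photon energy: E = 3.076 × 10^-19 J (from energy = 1.92 eV).
N = E_total / E_photon = 3.35 × 10^-9 J / 3.076 × 10^-19 J = 1.09 × 10^10.

1.09 × 10^10 photons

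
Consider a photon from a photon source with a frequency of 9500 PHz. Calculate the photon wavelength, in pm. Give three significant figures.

31.6 pm

(c = 2.99792458e8 m/s.)
In SI units: f = 9500 PHz = 9.5e18 Hz.
For a photon λ = c/f, so λ = 3.156e-11 m.
Converting to pm: λ = 31.56 pm ≈ 31.6 pm.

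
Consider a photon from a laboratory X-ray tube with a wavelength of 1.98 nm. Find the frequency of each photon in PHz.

(c = 2.99792458e8 m/s.)
Convert to SI: λ = 1.98 nm = 1.98e-9 m.
For a photon f = c/λ, so f = 1.514e17 Hz.
Converting to PHz: f = 151.4 PHz ≈ 151 PHz.

151 PHz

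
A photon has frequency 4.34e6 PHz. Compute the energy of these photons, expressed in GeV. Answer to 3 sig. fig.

0.0179 GeV

(h = 6.62607015e-34 J·s, 1 eV = 1.602176634e-19 J.)
In SI units: f = 4.34e6 PHz = 4.34e21 Hz.
The photon relation is E = hf, giving E = 2.876e-12 J.
Converting to GeV: E = 0.01795 GeV ≈ 0.0179 GeV.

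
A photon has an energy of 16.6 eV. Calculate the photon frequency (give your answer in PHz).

In SI units: E = 16.6 eV = 2.6596 × 10^-18 J.
The photon relation is f = E/h, giving f = 4.014 × 10^15 Hz.
Converting to PHz: f = 4.014 PHz ≈ 4.01 PHz.

4.01 PHz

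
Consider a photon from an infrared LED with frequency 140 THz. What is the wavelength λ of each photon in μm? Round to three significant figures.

Take c = 2.99792458e8 m/s.
In SI units: f = 140 THz = 1.4e14 Hz.
Since λ = c/f for a photon, λ = 2.141e-6 m.
Converting to μm: λ = 2.141 μm ≈ 2.14 μm.

2.14 μm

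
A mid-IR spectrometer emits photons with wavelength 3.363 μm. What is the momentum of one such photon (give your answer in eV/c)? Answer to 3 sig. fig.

0.369 eV/c

Use h = 6.62607015 × 10^-34 J·s, c = 2.99792458 × 10^8 m/s, 1 eV = 1.602176634 × 10^-19 J.
In SI units: λ = 3.363 μm = 3.363 × 10^-6 m.
Since p = h/λ for a photon, p = 1.970 × 10^-28 kg·m/s.
Converting to eV/c: p = 0.3687 eV/c ≈ 0.369 eV/c.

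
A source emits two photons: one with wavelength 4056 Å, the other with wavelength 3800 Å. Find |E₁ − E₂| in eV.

0.206 eV

Using E = hc/λ: E₁ = 4.8975 × 10^-19 J, E₂ = 5.2275 × 10^-19 J.
|ΔE| = |4.8975 × 10^-19 − 5.2275 × 10^-19| = 3.30 × 10^-20 J = 0.206 eV.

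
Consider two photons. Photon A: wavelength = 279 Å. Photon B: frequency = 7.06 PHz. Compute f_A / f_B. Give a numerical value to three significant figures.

f_A = 1.075 × 10^16 Hz (from wavelength = 279 Å, via f = c/λ).
f_B = 7.060 × 10^15 Hz (from frequency = 7.06 PHz, via f given directly).
Ratio = 1.075 × 10^16 / 7.060 × 10^15 = 1.52.

1.52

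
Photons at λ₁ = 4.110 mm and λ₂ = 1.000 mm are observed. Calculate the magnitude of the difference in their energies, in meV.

Using E = hc/λ: E₁ = 4.8332e-23 J, E₂ = 1.9864e-22 J.
|ΔE| = |4.8332e-23 − 1.9864e-22| = 1.50e-22 J = 0.938 meV.

0.938 meV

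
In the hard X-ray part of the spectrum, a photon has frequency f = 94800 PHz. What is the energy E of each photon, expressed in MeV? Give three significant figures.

0.392 MeV

In SI units: f = 94800 PHz = 9.48·10^19 Hz.
For a photon E = hf, so E = 6.282·10^-14 J.
Converting to MeV: E = 0.3921 MeV ≈ 0.392 MeV.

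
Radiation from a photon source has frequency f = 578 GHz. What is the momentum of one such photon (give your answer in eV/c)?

2.39e-3 eV/c

First convert: f = 578 GHz = 5.78e11 Hz.
For a photon p = hf/c, so p = 1.278e-30 kg·m/s.
Converting to eV/c: p = 0.002390 eV/c ≈ 2.39e-3 eV/c.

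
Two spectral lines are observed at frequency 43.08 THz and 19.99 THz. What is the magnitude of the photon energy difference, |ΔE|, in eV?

0.0955 eV

Using E = hf: E₁ = 2.8545 × 10^-20 J, E₂ = 1.3246 × 10^-20 J.
|ΔE| = |2.8545 × 10^-20 − 1.3246 × 10^-20| = 1.53 × 10^-20 J = 0.0955 eV.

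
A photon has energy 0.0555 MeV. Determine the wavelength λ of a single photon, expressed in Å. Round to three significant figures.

0.223 Å

First convert: E = 0.0555 MeV = 8.8921 × 10^-15 J.
Apply λ = hc/E: λ = 2.234 × 10^-11 m.
Converting to Å: λ = 0.2234 Å ≈ 0.223 Å.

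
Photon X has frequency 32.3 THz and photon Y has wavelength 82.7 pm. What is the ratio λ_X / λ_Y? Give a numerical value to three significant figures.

1.12e5

λ_X = 9.282e-6 m (from frequency = 32.3 THz, via λ = c/f).
λ_Y = 8.270e-11 m (from wavelength = 82.7 pm, via λ given directly).
Ratio = 9.282e-6 / 8.270e-11 = 1.12e5.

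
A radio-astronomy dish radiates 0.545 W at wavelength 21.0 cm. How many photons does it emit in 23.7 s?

Total energy: E_total = P·t = 0.545 × 23.7 = 12.92 J.
Per-photon energy: E = 9.459 × 10^-25 J.
N = E_total / E_photon = 1.37 × 10^25.

1.37 × 10^25 photons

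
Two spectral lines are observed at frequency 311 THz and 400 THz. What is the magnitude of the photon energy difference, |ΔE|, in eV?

0.368 eV

Using E = hf: E₁ = 2.061·10^-19 J, E₂ = 2.650·10^-19 J.
|ΔE| = |2.061·10^-19 − 2.650·10^-19| = 5.90·10^-20 J = 0.368 eV.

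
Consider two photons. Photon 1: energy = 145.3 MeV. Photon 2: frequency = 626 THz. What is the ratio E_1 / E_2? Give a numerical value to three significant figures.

E_1 = 2.328 × 10^-11 J (from energy = 145.3 MeV, via E given directly).
E_2 = 4.148 × 10^-19 J (from frequency = 626 THz, via E = hf).
Ratio = 2.328 × 10^-11 / 4.148 × 10^-19 = 5.61 × 10^7.

5.61 × 10^7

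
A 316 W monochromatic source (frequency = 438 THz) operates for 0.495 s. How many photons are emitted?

Total energy: E_total = P·t = 316 × 0.495 = 156.4 J.
Per-photon energy: E = 2.902 × 10^-19 J.
N = E_total / E_photon = 5.39 × 10^20.

5.39 × 10^20 photons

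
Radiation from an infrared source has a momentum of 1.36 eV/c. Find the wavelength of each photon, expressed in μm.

0.912 μm

In SI units: p = 1.36 eV/c = 7.2682 × 10^-28 kg·m/s.
For a photon λ = h/p, so λ = 9.116 × 10^-7 m.
Converting to μm: λ = 0.9116 μm ≈ 0.912 μm.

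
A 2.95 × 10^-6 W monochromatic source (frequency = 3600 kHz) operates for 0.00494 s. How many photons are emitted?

6.11 × 10^18 photons

Total energy: E_total = P·t = 2.95 × 10^-6 × 0.00494 = 1.457 × 10^-8 J.
Per-photon energy: E = 2.385 × 10^-27 J.
N = E_total / E_photon = 6.11 × 10^18.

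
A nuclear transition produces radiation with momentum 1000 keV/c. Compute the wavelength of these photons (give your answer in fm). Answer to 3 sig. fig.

1240 fm

(h = 6.62607015 × 10^-34 J·s, c = 2.99792458 × 10^8 m/s, 1 eV = 1.602176634 × 10^-19 J.)
Convert to SI: p = 1000 keV/c = 5.3443 × 10^-22 kg·m/s.
Since λ = h/p for a photon, λ = 1.240 × 10^-12 m.
Converting to fm: λ = 1240 fm ≈ 1240 fm.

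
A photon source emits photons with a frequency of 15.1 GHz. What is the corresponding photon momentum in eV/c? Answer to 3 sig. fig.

(h = 6.62607015 × 10^-34 J·s, c = 2.99792458 × 10^8 m/s, 1 eV = 1.602176634 × 10^-19 J.)
In SI units: f = 15.1 GHz = 1.51 × 10^10 Hz.
For a photon p = hf/c, so p = 3.337 × 10^-32 kg·m/s.
Converting to eV/c: p = 6.245 × 10^-5 eV/c ≈ 6.24 × 10^-5 eV/c.

6.24 × 10^-5 eV/c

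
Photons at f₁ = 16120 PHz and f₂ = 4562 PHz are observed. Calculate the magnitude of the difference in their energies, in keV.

Using E = hf: E₁ = 1.0681 × 10^-14 J, E₂ = 3.0228 × 10^-15 J.
|ΔE| = |1.0681 × 10^-14 − 3.0228 × 10^-15| = 7.66 × 10^-15 J = 47.8 keV.

47.8 keV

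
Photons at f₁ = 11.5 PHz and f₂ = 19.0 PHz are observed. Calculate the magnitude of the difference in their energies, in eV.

Using E = hf: E₁ = 7.620 × 10^-18 J, E₂ = 1.259 × 10^-17 J.
|ΔE| = |7.620 × 10^-18 − 1.259 × 10^-17| = 4.97 × 10^-18 J = 31.0 eV.

31.0 eV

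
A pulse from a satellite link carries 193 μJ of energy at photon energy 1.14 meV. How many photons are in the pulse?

1.06e18 photons

Per-photon energy: E = 1.826e-22 J (from energy = 1.14 meV).
N = E_total / E_photon = 1.93e-4 J / 1.826e-22 J = 1.06e18.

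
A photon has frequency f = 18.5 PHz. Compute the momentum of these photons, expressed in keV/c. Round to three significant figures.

In SI units: f = 18.5 PHz = 1.85 × 10^16 Hz.
Since p = hf/c for a photon, p = 4.089 × 10^-26 kg·m/s.
Converting to keV/c: p = 0.07651 keV/c ≈ 0.0765 keV/c.

0.0765 keV/c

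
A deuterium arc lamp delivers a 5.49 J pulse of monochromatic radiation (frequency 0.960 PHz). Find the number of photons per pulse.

8.63 × 10^18 photons

Per-photon energy: E = 6.361 × 10^-19 J (from frequency = 0.960 PHz).
N = E_total / E_photon = 5.49 J / 6.361 × 10^-19 J = 8.63 × 10^18.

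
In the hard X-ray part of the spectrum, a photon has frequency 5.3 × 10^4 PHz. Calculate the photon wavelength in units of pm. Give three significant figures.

Take c = 2.99792458 × 10^8 m/s.
First convert: f = 5.3 × 10^4 PHz = 5.3 × 10^19 Hz.
The photon relation is λ = c/f, giving λ = 5.656 × 10^-12 m.
Converting to pm: λ = 5.656 pm ≈ 5.66 pm.

5.66 pm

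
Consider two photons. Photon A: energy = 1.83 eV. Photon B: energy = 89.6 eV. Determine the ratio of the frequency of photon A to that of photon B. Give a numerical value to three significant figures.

0.0204

f_A = 4.425e14 Hz (from energy = 1.83 eV, via f = E/h).
f_B = 2.167e16 Hz (from energy = 89.6 eV, via f = E/h).
Ratio = 4.425e14 / 2.167e16 = 0.0204.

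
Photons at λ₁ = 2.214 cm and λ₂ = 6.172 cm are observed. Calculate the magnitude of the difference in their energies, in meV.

Using E = hc/λ: E₁ = 8.9722·10^-24 J, E₂ = 3.2185·10^-24 J.
|ΔE| = |8.9722·10^-24 − 3.2185·10^-24| = 5.75·10^-24 J = 0.0359 meV.

0.0359 meV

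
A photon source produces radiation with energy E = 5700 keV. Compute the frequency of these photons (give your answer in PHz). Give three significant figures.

Use h = 6.62607015 × 10^-34 J·s, 1 eV = 1.602176634 × 10^-19 J.
In SI units: E = 5700 keV = 9.1324 × 10^-13 J.
Apply f = E/h: f = 1.378 × 10^21 Hz.
Converting to PHz: f = 1.378 × 10^6 PHz ≈ 1.38 × 10^6 PHz.

1.38 × 10^6 PHz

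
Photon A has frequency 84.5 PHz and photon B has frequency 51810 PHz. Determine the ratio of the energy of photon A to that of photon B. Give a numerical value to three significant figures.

E_A = 5.599e-17 J (from frequency = 84.5 PHz, via E = hf).
E_B = 3.433e-14 J (from frequency = 51810 PHz, via E = hf).
Ratio = 5.599e-17 / 3.433e-14 = 1.63e-3.

1.63e-3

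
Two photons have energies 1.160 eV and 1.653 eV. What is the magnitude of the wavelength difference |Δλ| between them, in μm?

0.319 μm

Using λ = hc/E: λ₁ = 1.0688e-6 m, λ₂ = 7.5006e-7 m.
|Δλ| = |1.0688e-6 − 7.5006e-7| = 3.19e-7 m = 0.319 μm.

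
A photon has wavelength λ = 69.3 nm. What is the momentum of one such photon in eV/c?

17.9 eV/c

In SI units: λ = 69.3 nm = 6.93e-8 m.
Apply p = h/λ: p = 9.561e-27 kg·m/s.
Converting to eV/c: p = 17.89 eV/c ≈ 17.9 eV/c.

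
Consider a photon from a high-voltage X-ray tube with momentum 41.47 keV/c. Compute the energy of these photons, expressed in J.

Take c = 2.99792458·10^8 m/s, 1 eV = 1.602176634·10^-19 J.
Convert to SI: p = 41.47 keV/c = 2.2163·10^-23 kg·m/s.
Apply E = pc: E = 6.644·10^-15 J.
So E ≈ 6.64·10^-15 J.

6.64·10^-15 J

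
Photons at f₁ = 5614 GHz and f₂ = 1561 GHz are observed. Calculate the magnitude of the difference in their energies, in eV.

Using E = hf: E₁ = 3.7199 × 10^-21 J, E₂ = 1.0343 × 10^-21 J.
|ΔE| = |3.7199 × 10^-21 − 1.0343 × 10^-21| = 2.69 × 10^-21 J = 0.0168 eV.

0.0168 eV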